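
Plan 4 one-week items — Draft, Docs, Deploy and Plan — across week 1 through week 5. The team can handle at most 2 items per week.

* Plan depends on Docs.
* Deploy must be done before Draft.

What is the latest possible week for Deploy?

Downstream work caps Deploy at week 4.
Deploy at week 4 is achievable: Deploy=week 4, Draft=week 5, Plan=week 2, Docs=week 1.

week 4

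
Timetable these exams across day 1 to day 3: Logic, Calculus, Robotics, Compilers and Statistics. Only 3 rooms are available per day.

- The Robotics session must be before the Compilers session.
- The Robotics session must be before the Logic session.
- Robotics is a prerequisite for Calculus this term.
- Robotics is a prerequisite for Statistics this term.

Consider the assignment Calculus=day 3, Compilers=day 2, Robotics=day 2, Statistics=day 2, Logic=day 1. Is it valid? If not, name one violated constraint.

No. The Robotics session must be before the Logic session is not satisfied.

The Robotics session must be before the Compilers session — violated.
Robotics is a prerequisite for Statistics this term — violated.
Only 3 rooms are available per day — holds.
The Robotics session must be before the Logic session — violated.
Robotics is a prerequisite for Calculus this term — holds.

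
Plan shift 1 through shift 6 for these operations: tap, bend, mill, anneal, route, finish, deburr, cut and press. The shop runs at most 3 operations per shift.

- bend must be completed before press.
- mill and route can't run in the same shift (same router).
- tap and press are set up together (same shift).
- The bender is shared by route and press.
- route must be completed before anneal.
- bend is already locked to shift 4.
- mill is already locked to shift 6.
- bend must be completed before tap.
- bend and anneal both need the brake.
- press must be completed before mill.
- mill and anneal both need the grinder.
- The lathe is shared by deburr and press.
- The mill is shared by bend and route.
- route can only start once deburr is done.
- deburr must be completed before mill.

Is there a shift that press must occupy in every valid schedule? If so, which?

shift 5

bend is fixed at shift 4 and must come before press, so press is at least shift 5.
mill is fixed at shift 6 and must come after press, so press is at most shift 5.
So press must be shift 5.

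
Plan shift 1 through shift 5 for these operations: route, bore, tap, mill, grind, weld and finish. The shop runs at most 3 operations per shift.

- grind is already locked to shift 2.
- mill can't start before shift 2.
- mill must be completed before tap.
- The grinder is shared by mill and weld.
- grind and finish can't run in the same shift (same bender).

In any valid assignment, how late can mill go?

shift 4

Mill is available from shift 2; downstream work caps mill at shift 4.
mill at shift 4 is achievable: route=shift 1; bore=shift 1; tap=shift 5; grind=shift 2; weld=shift 1; mill=shift 4; finish=shift 3.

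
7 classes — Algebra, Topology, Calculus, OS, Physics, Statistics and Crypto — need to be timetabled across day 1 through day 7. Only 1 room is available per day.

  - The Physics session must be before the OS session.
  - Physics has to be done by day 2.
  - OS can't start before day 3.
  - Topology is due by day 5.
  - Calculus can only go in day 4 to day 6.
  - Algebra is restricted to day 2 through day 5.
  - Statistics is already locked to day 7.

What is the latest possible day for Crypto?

Crypto at day 6 is achievable: Crypto in day 6, Topology in day 5, OS in day 3, Statistics in day 7, Algebra in day 2, Calculus in day 4, Physics in day 1.
Nothing later works — the capacity limit rule out every day after day 6.

day 6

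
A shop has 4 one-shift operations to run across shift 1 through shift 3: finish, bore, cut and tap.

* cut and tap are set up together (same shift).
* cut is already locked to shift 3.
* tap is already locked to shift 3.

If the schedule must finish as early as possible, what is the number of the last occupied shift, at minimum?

cut can't be placed before shift 3, so the schedule must run through at least shift 3.
3 works (last occupied shift: shift 3): for example tap in shift 3, bore in shift 1, cut in shift 3, finish in shift 1.

3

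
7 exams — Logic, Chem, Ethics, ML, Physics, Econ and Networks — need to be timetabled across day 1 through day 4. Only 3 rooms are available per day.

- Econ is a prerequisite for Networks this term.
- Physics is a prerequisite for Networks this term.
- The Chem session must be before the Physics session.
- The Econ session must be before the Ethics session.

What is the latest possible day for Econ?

Downstream work caps Econ at day 3.
Econ at day 3 is achievable: Physics in day 2, Logic in day 1, Ethics in day 4, Networks in day 4, Econ in day 3, ML in day 1, Chem in day 1.

day 3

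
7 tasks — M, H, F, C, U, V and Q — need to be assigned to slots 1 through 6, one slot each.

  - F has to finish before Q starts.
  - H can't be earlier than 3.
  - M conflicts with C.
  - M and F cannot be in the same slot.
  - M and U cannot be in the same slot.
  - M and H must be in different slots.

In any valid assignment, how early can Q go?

2

Precedence pushes Q to at least 2.
Q at 2 is achievable: H -> 3; U -> 1; C -> 1; F -> 1; V -> 1; Q -> 2; M -> 2.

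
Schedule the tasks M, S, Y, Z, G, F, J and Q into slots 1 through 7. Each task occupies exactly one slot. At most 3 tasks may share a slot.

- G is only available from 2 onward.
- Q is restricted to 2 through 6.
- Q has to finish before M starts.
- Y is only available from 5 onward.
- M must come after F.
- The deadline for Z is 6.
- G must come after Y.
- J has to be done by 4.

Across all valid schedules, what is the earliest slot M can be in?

3

Precedence pushes M to at least 3.
M at 3 is achievable: G -> 6, J -> 1, M -> 3, S -> 2, F -> 1, Y -> 5, Z -> 1, Q -> 2.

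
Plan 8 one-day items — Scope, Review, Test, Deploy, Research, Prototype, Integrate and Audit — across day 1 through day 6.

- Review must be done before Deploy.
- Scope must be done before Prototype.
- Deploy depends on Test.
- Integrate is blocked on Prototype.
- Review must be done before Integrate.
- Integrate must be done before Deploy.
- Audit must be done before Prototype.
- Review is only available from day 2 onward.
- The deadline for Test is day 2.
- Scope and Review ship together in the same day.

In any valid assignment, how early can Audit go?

Downstream work caps Audit at day 3.
Audit at day 1 is achievable: Review -> day 2; Research -> day 1; Deploy -> day 5; Integrate -> day 4; Test -> day 1; Scope -> day 2; Audit -> day 1; Prototype -> day 3.

day 1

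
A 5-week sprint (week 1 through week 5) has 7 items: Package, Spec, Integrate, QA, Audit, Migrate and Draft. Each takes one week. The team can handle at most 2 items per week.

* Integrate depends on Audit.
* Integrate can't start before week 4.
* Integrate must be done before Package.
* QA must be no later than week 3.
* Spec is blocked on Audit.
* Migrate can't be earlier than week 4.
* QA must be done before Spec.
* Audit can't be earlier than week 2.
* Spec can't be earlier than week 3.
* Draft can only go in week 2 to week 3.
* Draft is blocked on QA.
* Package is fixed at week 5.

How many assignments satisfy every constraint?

Splitting on Spec: it can be week 3 (6), week 4 (6), week 5 (6). Listing each branch's schedules as (Package, Integrate, QA, Audit, Migrate, Draft) by week number:
Spec=week 3: (5,4,1,2,4,2) (5,4,1,2,4,3) (5,4,1,2,5,2) (5,4,1,2,5,3) (5,4,2,2,4,3) (5,4,2,2,5,3) — 6.
Spec=week 4: (5,4,1,2,5,2) (5,4,1,2,5,3) (5,4,1,3,5,2) (5,4,1,3,5,3) (5,4,2,2,5,3) (5,4,2,3,5,3) — 6.
Spec=week 5: (5,4,1,2,4,2) (5,4,1,2,4,3) (5,4,1,3,4,2) (5,4,1,3,4,3) (5,4,2,2,4,3) (5,4,2,3,4,3) — 6.
Summing: 6 + 6 + 6 = 18.

18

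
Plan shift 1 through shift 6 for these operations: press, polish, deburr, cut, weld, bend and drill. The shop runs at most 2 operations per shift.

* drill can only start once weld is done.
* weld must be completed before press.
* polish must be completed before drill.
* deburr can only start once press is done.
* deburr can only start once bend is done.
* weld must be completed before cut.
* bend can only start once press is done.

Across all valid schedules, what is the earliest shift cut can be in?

shift 2

Precedence pushes cut to at least shift 2.
cut at shift 2 is achievable: press=shift 2, weld=shift 1, bend=shift 3, deburr=shift 4, drill=shift 3, polish=shift 1, cut=shift 2.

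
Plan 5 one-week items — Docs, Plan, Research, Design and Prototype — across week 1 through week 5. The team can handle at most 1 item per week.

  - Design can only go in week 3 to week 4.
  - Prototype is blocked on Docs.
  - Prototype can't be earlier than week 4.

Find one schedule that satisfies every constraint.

Plan=week 2; Design=week 3; Docs=week 1; Prototype=week 4; Research=week 5

Checking: Docs(week 1) before Prototype(week 4); Prototype=week 4 in [week 4,week 5]; Design=week 3 in [week 3,week 4]; max 1 per week (cap 1).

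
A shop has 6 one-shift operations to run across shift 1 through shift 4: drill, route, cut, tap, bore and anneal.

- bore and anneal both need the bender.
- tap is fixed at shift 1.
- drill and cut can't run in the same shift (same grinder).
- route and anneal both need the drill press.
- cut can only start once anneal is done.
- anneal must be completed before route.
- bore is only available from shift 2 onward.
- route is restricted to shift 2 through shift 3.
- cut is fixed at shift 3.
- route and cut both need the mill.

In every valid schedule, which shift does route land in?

shift 2

route's window is shift 2–shift 3.
cut is fixed at shift 3, and route can't share a shift with cut.
So route must be shift 2.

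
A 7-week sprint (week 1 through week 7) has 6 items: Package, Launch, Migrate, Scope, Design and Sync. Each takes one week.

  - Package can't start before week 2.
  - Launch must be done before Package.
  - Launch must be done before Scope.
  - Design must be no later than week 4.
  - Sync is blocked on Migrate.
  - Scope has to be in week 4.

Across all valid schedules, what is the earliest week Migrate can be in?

week 1

Downstream work caps Migrate at week 6.
Migrate at week 1 is achievable: Design in week 1, Launch in week 1, Sync in week 2, Scope in week 4, Migrate in week 1, Package in week 2.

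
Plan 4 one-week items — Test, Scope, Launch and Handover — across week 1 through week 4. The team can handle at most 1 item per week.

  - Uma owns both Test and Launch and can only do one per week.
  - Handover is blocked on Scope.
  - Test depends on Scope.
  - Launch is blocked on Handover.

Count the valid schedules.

Enumerating: Launch in week 4, Handover in week 2, Scope in week 1, Test in week 3 | Test=week 4; Handover=week 2; Scope=week 1; Launch=week 3 | Launch -> week 4, Scope -> week 1, Test -> week 2, Handover -> week 3.

3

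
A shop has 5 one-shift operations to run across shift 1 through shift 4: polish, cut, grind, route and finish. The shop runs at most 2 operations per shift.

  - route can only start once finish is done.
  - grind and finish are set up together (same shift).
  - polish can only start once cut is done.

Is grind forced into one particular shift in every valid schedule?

No

grind can be shift 1 (e.g. finish in shift 1; cut in shift 2; polish in shift 3; grind in shift 1; route in shift 2) or shift 2 (e.g. route -> shift 3, polish -> shift 3, cut -> shift 1, grind -> shift 2, finish -> shift 2).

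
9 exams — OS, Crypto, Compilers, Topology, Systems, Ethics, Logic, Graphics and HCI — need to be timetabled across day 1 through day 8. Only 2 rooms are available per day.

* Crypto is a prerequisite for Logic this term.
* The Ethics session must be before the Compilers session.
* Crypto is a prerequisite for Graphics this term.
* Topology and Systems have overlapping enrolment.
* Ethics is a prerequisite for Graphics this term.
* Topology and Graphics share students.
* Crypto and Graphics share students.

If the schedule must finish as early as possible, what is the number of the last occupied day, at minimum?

5

The precedence chain requires at least 2 distinct days.
With at most 2 per day and 9 exams, at least 5 days are needed.
5 works (last occupied day: day 5): for example Crypto in day 1; OS in day 3; Systems in day 5; HCI in day 4; Topology in day 4; Compilers in day 2; Logic in day 3; Ethics in day 1; Graphics in day 2.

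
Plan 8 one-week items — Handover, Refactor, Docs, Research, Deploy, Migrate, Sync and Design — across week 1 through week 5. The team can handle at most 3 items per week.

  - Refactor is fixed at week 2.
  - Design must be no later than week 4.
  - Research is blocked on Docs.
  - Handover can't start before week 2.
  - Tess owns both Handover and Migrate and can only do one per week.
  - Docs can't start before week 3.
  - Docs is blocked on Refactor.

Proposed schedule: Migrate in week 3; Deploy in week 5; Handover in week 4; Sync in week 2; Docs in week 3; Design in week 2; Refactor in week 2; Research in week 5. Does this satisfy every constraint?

Yes

Research is blocked on Docs — holds.
The team can handle at most 3 items per week — holds.
Docs can't start before week 3 — holds.
Tess owns both Handover and Migrate and can only do one per week — holds.
Handover can't start before week 2 — holds.
Design must be no later than week 4 — holds.
Docs is blocked on Refactor — holds.
Refactor is fixed at week 2 — holds.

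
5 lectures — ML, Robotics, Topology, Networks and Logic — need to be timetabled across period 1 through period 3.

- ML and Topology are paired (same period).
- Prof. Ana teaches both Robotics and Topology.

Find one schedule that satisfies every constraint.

Networks -> period 1; Logic -> period 1; Topology -> period 1; Robotics -> period 2; ML -> period 1

Checking: Robotics(period 2) != Topology(period 1); ML = Topology = period 1.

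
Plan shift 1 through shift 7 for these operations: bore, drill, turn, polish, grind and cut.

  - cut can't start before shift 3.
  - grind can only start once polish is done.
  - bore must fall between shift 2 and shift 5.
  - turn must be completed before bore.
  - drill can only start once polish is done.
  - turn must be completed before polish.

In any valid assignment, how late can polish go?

Precedence pushes polish to at least shift 2; downstream work caps polish at shift 6.
polish at shift 6 is achievable: drill -> shift 7, bore -> shift 2, turn -> shift 1, cut -> shift 3, polish -> shift 6, grind -> shift 7.

shift 6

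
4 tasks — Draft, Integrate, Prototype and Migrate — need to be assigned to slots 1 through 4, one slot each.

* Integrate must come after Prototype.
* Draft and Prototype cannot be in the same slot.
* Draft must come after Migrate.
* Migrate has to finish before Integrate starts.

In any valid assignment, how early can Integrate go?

Precedence pushes Integrate to at least 2.
Integrate at 2 is achievable: Draft -> 2; Migrate -> 1; Prototype -> 1; Integrate -> 2.

2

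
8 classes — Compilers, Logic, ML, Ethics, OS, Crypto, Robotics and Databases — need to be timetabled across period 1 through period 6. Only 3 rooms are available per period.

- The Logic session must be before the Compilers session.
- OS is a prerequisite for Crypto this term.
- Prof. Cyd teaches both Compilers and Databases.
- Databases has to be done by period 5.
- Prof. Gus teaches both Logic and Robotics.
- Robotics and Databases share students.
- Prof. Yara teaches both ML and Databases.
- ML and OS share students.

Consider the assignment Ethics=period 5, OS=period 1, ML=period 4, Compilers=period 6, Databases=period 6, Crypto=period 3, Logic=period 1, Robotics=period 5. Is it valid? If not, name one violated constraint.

Invalid. Prof. Cyd teaches both Compilers and Databases.

The Logic session must be before the Compilers session — holds.
Prof. Yara teaches both ML and Databases — holds.
Robotics and Databases share students — holds.
Databases has to be done by period 5 — violated.
Only 3 rooms are available per period — holds.
Prof. Gus teaches both Logic and Robotics — holds.
ML and OS share students — holds.
Prof. Cyd teaches both Compilers and Databases — violated.
OS is a prerequisite for Crypto this term — holds.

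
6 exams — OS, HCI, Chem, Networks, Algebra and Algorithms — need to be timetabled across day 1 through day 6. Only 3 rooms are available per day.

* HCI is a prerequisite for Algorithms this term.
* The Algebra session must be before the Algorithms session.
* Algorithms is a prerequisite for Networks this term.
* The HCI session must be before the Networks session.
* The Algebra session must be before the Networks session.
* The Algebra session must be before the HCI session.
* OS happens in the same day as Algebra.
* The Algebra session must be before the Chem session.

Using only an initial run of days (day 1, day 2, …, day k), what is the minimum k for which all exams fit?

4 days

The precedence chain requires at least 4 distinct days.
With at most 3 per day and 6 exams, at least 2 days are needed.
4 works (last occupied day: day 4): for example Chem in day 2; Algorithms in day 3; Algebra in day 1; HCI in day 2; OS in day 1; Networks in day 4.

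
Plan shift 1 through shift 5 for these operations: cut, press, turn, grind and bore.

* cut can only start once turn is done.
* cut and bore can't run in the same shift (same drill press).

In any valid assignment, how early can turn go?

shift 1

Downstream work caps turn at shift 4.
turn at shift 1 is achievable: press=shift 1; bore=shift 1; cut=shift 2; grind=shift 1; turn=shift 1.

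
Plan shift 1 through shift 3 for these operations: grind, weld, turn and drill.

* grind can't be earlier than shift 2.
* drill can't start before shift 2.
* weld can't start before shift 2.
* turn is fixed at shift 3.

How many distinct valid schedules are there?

Splitting on grind: it can be shift 2 (4), shift 3 (4). Listing each branch's schedules as (weld, turn, drill) by shift number:
grind=shift 2: (2,3,2) (2,3,3) (3,3,2) (3,3,3) — 4.
grind=shift 3: (2,3,2) (2,3,3) (3,3,2) (3,3,3) — 4.
Summing: 4 + 4 = 8.

8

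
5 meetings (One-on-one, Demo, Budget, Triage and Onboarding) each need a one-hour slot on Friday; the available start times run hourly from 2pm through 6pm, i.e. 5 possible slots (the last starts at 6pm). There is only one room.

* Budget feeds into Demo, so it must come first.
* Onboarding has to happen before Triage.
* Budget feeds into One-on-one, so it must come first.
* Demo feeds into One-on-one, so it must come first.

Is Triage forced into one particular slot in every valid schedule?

No

Triage can be 3pm (e.g. Demo -> 5pm; Budget -> 4pm; Onboarding -> 2pm; Triage -> 3pm; One-on-one -> 6pm) or 4pm (e.g. Demo in 5pm; Onboarding in 3pm; One-on-one in 6pm; Triage in 4pm; Budget in 2pm).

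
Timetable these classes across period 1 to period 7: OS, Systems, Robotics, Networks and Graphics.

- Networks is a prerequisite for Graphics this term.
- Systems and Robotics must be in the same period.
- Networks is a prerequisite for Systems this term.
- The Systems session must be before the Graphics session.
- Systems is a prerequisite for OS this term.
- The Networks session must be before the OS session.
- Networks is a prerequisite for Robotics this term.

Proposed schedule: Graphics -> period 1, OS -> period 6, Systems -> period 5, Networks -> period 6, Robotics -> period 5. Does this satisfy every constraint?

No — it violates: Networks is a prerequisite for Graphics this term

Networks is a prerequisite for Graphics this term — violated.
Networks is a prerequisite for Robotics this term — violated.
The Systems session must be before the Graphics session — violated.
Systems is a prerequisite for OS this term — holds.
Networks is a prerequisite for Systems this term — violated.
The Networks session must be before the OS session — violated.
Systems and Robotics must be in the same period — holds.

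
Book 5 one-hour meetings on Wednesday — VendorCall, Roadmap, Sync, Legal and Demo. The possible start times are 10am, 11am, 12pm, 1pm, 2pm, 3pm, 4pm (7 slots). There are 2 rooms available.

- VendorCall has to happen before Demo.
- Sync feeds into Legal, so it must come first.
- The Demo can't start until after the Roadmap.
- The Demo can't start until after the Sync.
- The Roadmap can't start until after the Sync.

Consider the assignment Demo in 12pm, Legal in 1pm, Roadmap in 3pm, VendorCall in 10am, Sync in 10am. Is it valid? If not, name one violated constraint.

Invalid. The Demo can't start until after the Roadmap.

The Roadmap can't start until after the Sync — holds.
Sync feeds into Legal, so it must come first — holds.
There are 2 rooms available — holds.
VendorCall has to happen before Demo — holds.
The Demo can't start until after the Roadmap — violated.
The Demo can't start until after the Sync — holds.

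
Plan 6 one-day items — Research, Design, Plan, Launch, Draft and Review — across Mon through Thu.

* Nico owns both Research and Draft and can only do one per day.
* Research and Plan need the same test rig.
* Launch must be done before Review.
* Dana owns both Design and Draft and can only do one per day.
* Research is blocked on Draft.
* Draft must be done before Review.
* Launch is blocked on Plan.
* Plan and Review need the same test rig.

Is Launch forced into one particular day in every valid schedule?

No

Launch can be Tue (e.g. Review -> Wed; Launch -> Tue; Design -> Tue; Draft -> Mon; Plan -> Mon; Research -> Tue) or Wed (e.g. Review in Thu; Research in Tue; Draft in Mon; Launch in Wed; Design in Tue; Plan in Mon).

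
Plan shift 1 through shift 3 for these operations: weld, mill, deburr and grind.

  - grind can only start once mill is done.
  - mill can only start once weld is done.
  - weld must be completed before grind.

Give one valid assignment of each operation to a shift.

grind -> shift 3; mill -> shift 2; weld -> shift 1; deburr -> shift 1

Checking: weld(shift 1) before mill(shift 2); weld(shift 1) before grind(shift 3); mill(shift 2) before grind(shift 3).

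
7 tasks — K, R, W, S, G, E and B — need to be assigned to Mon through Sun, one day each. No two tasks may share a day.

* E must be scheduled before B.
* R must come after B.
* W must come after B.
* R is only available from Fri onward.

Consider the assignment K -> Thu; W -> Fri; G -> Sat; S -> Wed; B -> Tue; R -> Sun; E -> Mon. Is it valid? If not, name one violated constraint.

Yes, all constraints hold

W must come after B — holds.
No two tasks may share a day — holds.
R is only available from Fri onward — holds.
E must be scheduled before B — holds.
R must come after B — holds.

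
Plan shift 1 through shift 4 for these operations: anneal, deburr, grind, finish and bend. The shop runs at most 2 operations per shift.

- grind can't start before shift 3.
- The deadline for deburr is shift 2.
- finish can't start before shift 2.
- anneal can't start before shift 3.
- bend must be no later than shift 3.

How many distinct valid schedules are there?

Splitting on anneal: it can be shift 3 (22), shift 4 (26). Listing each branch's schedules as (deburr, grind, finish, bend) by shift number:
anneal=shift 3: (1,3,2,1) (1,3,2,2) (1,3,4,1) (1,3,4,2) (1,4,2,1) (1,4,2,2) (1,4,2,3) (1,4,3,1) (1,4,3,2) (1,4,4,1) (1,4,4,2) (1,4,4,3) (2,3,2,1) (2,3,4,1) (2,3,4,2) (2,4,2,1) (2,4,2,3) (2,4,3,1) (2,4,3,2) (2,4,4,1) (2,4,4,2) (2,4,4,3) — 22.
anneal=shift 4: (1,3,2,1) (1,3,2,2) (1,3,2,3) (1,3,3,1) (1,3,3,2) (1,3,4,1) (1,3,4,2) (1,3,4,3) (1,4,2,1) (1,4,2,2) (1,4,2,3) (1,4,3,1) (1,4,3,2) (1,4,3,3) (2,3,2,1) (2,3,2,3) (2,3,3,1) (2,3,3,2) (2,3,4,1) (2,3,4,2) (2,3,4,3) (2,4,2,1) (2,4,2,3) (2,4,3,1) (2,4,3,2) (2,4,3,3) — 26.
Summing: 22 + 26 = 48.

48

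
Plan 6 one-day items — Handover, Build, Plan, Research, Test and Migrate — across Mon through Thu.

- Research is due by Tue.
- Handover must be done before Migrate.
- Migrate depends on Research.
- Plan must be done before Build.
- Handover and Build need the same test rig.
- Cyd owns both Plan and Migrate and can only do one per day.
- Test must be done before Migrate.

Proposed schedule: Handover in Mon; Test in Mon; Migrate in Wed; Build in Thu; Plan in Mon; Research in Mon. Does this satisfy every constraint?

Plan must be done before Build — holds.
Migrate depends on Research — holds.
Cyd owns both Plan and Migrate and can only do one per day — holds.
Handover must be done before Migrate — holds.
Handover and Build need the same test rig — holds.
Research is due by Tue — holds.
Test must be done before Migrate — holds.

Valid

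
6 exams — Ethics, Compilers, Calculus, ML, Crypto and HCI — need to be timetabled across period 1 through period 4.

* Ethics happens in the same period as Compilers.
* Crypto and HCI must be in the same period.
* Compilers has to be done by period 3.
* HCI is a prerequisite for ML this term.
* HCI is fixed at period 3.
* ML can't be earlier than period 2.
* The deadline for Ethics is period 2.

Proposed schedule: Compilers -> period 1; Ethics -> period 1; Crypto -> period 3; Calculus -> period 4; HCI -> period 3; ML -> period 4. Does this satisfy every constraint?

Valid

HCI is a prerequisite for ML this term — holds.
Crypto and HCI must be in the same period — holds.
Compilers has to be done by period 3 — holds.
HCI is fixed at period 3 — holds.
Ethics happens in the same period as Compilers — holds.
The deadline for Ethics is period 2 — holds.
ML can't be earlier than period 2 — holds.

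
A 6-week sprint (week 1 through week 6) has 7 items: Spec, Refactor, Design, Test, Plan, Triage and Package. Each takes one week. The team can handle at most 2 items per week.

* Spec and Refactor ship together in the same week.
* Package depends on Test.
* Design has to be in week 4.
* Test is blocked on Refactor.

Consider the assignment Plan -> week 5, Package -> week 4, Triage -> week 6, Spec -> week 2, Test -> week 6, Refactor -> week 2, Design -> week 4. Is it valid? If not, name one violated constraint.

No — it violates: Package depends on Test

Spec and Refactor ship together in the same week — holds.
Design has to be in week 4 — holds.
Package depends on Test — violated.
The team can handle at most 2 items per week — holds.
Test is blocked on Refactor — holds.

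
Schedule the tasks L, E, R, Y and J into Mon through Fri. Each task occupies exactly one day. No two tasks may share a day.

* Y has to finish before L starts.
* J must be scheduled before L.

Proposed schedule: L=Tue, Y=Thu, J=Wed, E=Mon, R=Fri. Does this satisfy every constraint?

No — it violates: Y has to finish before L starts

Y has to finish before L starts — violated.
J must be scheduled before L — violated.
No two tasks may share a day — holds.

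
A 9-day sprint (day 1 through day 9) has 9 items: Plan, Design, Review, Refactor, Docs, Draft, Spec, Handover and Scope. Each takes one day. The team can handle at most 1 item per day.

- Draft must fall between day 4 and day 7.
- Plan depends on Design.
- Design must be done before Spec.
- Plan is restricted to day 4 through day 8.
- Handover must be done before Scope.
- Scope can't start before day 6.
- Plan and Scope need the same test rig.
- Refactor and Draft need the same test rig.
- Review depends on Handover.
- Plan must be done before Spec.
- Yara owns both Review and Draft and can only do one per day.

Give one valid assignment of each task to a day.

Draft in day 4; Review in day 3; Docs in day 9; Design in day 1; Refactor in day 8; Scope in day 6; Spec in day 7; Handover in day 2; Plan in day 5

Checking: Design(day 1) before Plan(day 5); Handover(day 2) before Scope(day 6); Handover(day 2) before Review(day 3); Plan(day 5) before Spec(day 7); Design(day 1) before Spec(day 7); Review(day 3) != Draft(day 4); Plan(day 5) != Scope(day 6); Refactor(day 8) != Draft(day 4); Plan=day 5 in [day 4,day 8]; Draft=day 4 in [day 4,day 7]; Scope=day 6 in [day 6,day 9]; max 1 per day (cap 1).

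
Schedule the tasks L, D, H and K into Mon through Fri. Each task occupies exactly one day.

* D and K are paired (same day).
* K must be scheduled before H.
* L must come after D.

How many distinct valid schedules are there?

30

Splitting on L: it can be Tue (4), Wed (7), Thu (9), Fri (10). Listing each branch's schedules as (D, H, K):
L=Tue: (Mon,Tue,Mon) (Mon,Wed,Mon) (Mon,Thu,Mon) (Mon,Fri,Mon) — 4.
L=Wed: (Mon,Tue,Mon) (Mon,Wed,Mon) (Mon,Thu,Mon) (Mon,Fri,Mon) (Tue,Wed,Tue) (Tue,Thu,Tue) (Tue,Fri,Tue) — 7.
L=Thu: (Mon,Tue,Mon) (Mon,Wed,Mon) (Mon,Thu,Mon) (Mon,Fri,Mon) (Tue,Wed,Tue) (Tue,Thu,Tue) (Tue,Fri,Tue) (Wed,Thu,Wed) (Wed,Fri,Wed) — 9.
L=Fri: (Mon,Tue,Mon) (Mon,Wed,Mon) (Mon,Thu,Mon) (Mon,Fri,Mon) (Tue,Wed,Tue) (Tue,Thu,Tue) (Tue,Fri,Tue) (Wed,Thu,Wed) (Wed,Fri,Wed) (Thu,Fri,Thu) — 10.
Summing: 4 + 7 + 9 + 10 = 30.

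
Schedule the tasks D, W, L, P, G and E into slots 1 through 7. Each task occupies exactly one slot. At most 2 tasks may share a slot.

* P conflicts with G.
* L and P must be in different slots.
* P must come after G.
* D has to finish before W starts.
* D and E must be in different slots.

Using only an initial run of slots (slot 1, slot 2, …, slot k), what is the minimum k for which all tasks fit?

The precedence chain requires at least 2 distinct slots.
With at most 2 per slot and 6 tasks, at least 3 slots are needed.
3 works (last occupied slot: 3): for example E=3, W=2, L=3, D=1, G=1, P=2.

3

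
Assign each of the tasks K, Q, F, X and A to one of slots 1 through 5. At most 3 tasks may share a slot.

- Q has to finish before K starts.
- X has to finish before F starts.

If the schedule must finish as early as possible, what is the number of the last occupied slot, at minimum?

The precedence chain requires at least 2 distinct slots.
With at most 3 per slot and 5 tasks, at least 2 slots are needed.
2 works (last occupied slot: 2): for example K=2, F=2, A=1, Q=1, X=1.

2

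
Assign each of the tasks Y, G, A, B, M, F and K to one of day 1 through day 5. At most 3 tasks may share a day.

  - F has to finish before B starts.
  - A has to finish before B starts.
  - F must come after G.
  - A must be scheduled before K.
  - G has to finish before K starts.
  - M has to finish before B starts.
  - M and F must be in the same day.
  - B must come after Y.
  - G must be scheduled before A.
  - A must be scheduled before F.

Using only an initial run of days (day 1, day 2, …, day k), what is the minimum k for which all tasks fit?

The precedence chain requires at least 4 distinct days.
With at most 3 per day and 7 tasks, at least 3 days are needed.
4 works (last occupied day: day 4): for example G in day 1; F in day 3; B in day 4; Y in day 1; M in day 3; K in day 3; A in day 2.

4 days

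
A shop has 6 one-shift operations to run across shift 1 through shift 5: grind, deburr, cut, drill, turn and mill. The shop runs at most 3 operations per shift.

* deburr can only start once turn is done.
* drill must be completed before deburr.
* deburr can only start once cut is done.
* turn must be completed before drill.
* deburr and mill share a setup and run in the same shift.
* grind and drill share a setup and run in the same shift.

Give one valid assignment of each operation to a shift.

mill -> shift 3; drill -> shift 2; turn -> shift 1; deburr -> shift 3; grind -> shift 2; cut -> shift 1

Checking: drill(shift 2) before deburr(shift 3); cut(shift 1) before deburr(shift 3); turn(shift 1) before drill(shift 2); turn(shift 1) before deburr(shift 3); deburr = mill = shift 3; grind = drill = shift 2; max 2 per shift (cap 3).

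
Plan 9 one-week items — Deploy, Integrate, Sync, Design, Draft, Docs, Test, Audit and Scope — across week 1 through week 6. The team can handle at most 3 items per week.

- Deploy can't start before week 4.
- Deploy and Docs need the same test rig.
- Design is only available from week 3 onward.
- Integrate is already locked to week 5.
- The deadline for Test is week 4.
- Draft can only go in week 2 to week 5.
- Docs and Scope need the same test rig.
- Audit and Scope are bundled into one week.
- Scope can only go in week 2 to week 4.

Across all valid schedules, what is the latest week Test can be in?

Test's own window allows nothing later than week 4.
Test at week 4 is achievable: Design in week 3; Draft in week 2; Scope in week 2; Test in week 4; Deploy in week 4; Audit in week 2; Integrate in week 5; Docs in week 1; Sync in week 1.

week 4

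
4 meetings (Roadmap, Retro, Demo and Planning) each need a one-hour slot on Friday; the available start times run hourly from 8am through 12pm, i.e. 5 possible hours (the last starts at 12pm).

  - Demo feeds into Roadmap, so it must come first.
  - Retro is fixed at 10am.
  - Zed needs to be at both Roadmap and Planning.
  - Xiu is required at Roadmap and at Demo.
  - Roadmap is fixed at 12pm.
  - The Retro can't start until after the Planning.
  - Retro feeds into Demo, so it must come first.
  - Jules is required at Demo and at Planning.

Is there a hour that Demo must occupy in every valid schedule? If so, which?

Retro is fixed at 10am and must come before Demo, so Demo is at least 11am.
Roadmap is fixed at 12pm and must come after Demo, so Demo is at most 11am.
So Demo must be 11am.

11am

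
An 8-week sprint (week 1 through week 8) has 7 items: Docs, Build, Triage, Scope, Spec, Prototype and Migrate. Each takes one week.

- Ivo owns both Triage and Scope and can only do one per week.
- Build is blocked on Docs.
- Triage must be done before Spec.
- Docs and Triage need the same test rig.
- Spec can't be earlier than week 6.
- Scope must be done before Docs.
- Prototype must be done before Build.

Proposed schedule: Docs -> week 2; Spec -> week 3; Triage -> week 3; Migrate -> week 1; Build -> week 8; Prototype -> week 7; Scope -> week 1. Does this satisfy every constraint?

Scope must be done before Docs — holds.
Build is blocked on Docs — holds.
Triage must be done before Spec — violated.
Prototype must be done before Build — holds.
Docs and Triage need the same test rig — holds.
Spec can't be earlier than week 6 — violated.
Ivo owns both Triage and Scope and can only do one per week — holds.

Invalid. Spec can't be earlier than week 6.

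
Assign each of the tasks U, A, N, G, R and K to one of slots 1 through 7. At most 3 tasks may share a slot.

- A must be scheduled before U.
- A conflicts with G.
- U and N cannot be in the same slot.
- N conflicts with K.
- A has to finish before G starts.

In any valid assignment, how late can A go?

6

Downstream work caps A at 6.
A at 6 is achievable: R=1; A=6; K=2; G=7; U=7; N=1.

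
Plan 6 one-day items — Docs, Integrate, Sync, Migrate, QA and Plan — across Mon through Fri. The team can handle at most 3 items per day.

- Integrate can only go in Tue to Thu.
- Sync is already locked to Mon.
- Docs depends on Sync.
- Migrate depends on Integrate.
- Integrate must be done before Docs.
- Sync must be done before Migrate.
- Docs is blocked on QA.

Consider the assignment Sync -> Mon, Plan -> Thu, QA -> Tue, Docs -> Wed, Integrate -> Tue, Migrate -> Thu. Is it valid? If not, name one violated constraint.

Valid

Integrate can only go in Tue to Thu — holds.
Integrate must be done before Docs — holds.
Sync must be done before Migrate — holds.
The team can handle at most 3 items per day — holds.
Docs depends on Sync — holds.
Docs is blocked on QA — holds.
Sync is already locked to Mon — holds.
Migrate depends on Integrate — holds.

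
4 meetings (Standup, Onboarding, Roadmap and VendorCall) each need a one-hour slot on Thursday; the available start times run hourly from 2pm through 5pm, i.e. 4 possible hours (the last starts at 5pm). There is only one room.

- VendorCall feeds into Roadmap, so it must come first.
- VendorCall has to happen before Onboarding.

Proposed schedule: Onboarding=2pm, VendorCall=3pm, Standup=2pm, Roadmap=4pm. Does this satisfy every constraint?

Invalid. There is only one room.

There is only one room — violated.
VendorCall has to happen before Onboarding — violated.
VendorCall feeds into Roadmap, so it must come first — holds.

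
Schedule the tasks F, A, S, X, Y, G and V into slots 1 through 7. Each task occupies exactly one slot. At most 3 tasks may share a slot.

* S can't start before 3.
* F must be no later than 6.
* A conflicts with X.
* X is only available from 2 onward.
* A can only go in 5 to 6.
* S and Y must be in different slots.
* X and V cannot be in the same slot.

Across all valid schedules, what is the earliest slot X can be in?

2

X is available from 2.
X at 2 is achievable: F -> 1, X -> 2, V -> 3, A -> 5, G -> 1, Y -> 1, S -> 3.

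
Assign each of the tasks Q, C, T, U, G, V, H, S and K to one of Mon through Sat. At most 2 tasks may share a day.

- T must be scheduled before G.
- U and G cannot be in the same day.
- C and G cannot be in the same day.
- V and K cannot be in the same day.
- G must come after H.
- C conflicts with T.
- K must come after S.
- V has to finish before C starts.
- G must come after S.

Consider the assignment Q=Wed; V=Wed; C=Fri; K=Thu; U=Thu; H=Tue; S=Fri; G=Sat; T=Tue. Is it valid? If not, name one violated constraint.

T must be scheduled before G — holds.
G must come after S — holds.
K must come after S — violated.
G must come after H — holds.
V and K cannot be in the same day — holds.
At most 2 tasks may share a day — holds.
C conflicts with T — holds.
U and G cannot be in the same day — holds.
C and G cannot be in the same day — holds.
V has to finish before C starts — holds.

No. K must come after S is not satisfied.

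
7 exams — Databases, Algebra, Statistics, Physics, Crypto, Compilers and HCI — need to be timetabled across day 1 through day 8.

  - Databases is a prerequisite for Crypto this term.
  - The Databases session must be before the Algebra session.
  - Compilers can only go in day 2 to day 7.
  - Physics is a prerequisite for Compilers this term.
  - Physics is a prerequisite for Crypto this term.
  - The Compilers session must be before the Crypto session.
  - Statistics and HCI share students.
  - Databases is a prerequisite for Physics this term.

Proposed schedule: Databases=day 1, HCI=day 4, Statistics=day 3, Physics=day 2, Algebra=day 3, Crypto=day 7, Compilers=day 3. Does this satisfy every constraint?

Databases is a prerequisite for Crypto this term — holds.
Compilers can only go in day 2 to day 7 — holds.
The Databases session must be before the Algebra session — holds.
Physics is a prerequisite for Crypto this term — holds.
The Compilers session must be before the Crypto session — holds.
Physics is a prerequisite for Compilers this term — holds.
Statistics and HCI share students — holds.
Databases is a prerequisite for Physics this term — holds.

Yes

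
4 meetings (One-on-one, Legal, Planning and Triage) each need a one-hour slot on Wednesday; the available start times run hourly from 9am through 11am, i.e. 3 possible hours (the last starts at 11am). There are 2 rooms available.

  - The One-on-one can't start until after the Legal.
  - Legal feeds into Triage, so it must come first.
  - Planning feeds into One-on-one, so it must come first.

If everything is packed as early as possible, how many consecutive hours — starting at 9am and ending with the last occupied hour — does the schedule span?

The precedence chain requires at least 2 distinct hours.
With at most 2 per hour and 4 meetings, at least 2 hours are needed.
2 works (last occupied hour: 10am): for example Planning -> 9am, Triage -> 10am, Legal -> 9am, One-on-one -> 10am.

2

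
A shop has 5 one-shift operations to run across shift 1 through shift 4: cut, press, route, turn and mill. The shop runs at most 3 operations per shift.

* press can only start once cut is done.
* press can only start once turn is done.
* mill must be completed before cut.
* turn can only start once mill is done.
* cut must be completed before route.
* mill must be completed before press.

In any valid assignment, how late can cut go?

shift 3

Precedence pushes cut to at least shift 2; downstream work caps cut at shift 3.
cut at shift 3 is achievable: route in shift 4; cut in shift 3; turn in shift 2; press in shift 4; mill in shift 1.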